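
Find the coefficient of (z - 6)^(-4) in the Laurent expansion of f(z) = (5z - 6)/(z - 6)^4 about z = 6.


Step 1: Write the numerator in powers of (z - 6): 5z - 6 = 5(z - 6) + (5*6 - 6) = 5(z - 6) + 24
Step 2: Divide by (z - 6)^4: f(z) = 24(z - 6)^(-4) + 5(z - 6)^(-3)
Step 3: This finite sum is the Laurent series of f about z = 6.
Step 4: Coefficient of (z - 6)^(-4) = 5*6 - 6 = 24

24


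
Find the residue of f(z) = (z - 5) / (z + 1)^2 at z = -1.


Step 1: Pole of order 2 at z = -1
Step 2: Res = lim d/dz [(z + 1)^2 * f(z)] as z -> -1
Step 3: (z + 1)^2 * f(z) = z - 5
Step 4: d/dz[z - 5] = 1

1


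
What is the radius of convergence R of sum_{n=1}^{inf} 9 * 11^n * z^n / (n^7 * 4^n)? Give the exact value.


Step 1: General term a_n = 9 * 11^n / (n^7 * 4^n)
Step 2: By the root test, |a_n|^(1/n) = 9^(1/n) * 11 / (n^(7/n) * 4) -> 11/4 as n -> infinity (since 9^(1/n) -> 1 and n^(7/n) -> 1)
Step 3: R = 1/lim|a_n|^(1/n) = 4/11

4/11


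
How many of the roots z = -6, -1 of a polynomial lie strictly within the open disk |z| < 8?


Step 1: Check each root:
  z = -6: |-6| = 6 < 8
  z = -1: |-1| = 1 < 8
Step 2: Count = 2

2


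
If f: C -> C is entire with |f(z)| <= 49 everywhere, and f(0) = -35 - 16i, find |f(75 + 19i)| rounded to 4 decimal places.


Step 1: By Liouville's theorem, a bounded entire function is constant.
Step 2: f(z) = f(0) = -35 - 16i for all z.
Step 3: |f(w)| = |-35 - 16i| = sqrt(1225 + 256)
Step 4: = 38.4838

38.4838


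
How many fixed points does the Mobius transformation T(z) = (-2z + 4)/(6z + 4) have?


Step 1: Fixed points satisfy T(z) = z
Step 2: 6z^2 + 6z - 4 = 0
Step 3: Discriminant = 6^2 - 4*6*(-4) = 132
Step 4: Number of fixed points = 2

2


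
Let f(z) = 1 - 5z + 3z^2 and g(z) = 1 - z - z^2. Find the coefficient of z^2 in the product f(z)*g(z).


Step 1: z^2 term in f*g comes from: (1)*(-z^2) + (-5z)*(-z) + (3z^2)*(1)
Step 2: = -1 + 5 + 3
Step 3: = 7

7


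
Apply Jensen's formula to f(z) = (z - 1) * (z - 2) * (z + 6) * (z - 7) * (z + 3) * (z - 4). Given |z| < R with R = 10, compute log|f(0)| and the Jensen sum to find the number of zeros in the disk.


Jensen's formula: (1/2pi)*integral log|f(Re^it)|dt = log|f(0)| + sum_{|a_k|<R} log(R/|a_k|)
Step 1: f(0) = (-1) * (-2) * 6 * (-7) * 3 * (-4) = 1008
Step 2: log|f(0)| = log|1| + log|2| + log|-6| + log|7| + log|-3| + log|4| = 6.9157
Step 3: Zeros inside |z| < 10: 1, 2, -6, 7, -3, 4
Step 4: Jensen sum = log(10/1) + log(10/2) + log(10/6) + log(10/7) + log(10/3) + log(10/4) = 6.8998
Step 5: n(R) = number of terms in the Jensen sum = count of zeros inside |z| < 10 = 6

6


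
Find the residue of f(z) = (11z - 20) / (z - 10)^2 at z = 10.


Step 1: Pole of order 2 at z = 10
Step 2: Res = lim d/dz [(z - 10)^2 * f(z)] as z -> 10
Step 3: (z - 10)^2 * f(z) = 11z - 20
Step 4: d/dz[11z - 20] = 11

11


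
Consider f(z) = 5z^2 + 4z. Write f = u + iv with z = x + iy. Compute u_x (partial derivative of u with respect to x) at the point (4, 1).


Step 1: f(z) = 5(x+iy)^2 + 4(x+iy) + 0
Step 2: u = 5(x^2 - y^2) + 4x + 0
Step 3: u_x = 10x + 4
Step 4: At (4, 1): u_x = 40 + 4 = 44

44


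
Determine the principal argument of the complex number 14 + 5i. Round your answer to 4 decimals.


Step 1: z = 14 + 5i
Step 2: arg(z) = atan2(5, 14)
Step 3: arg(z) = 0.343

0.343


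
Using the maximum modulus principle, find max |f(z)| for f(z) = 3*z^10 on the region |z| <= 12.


Step 1: On |z| = 12, |f(z)| = 3 * |z|^10 = 3 * 12^10
Step 2: By maximum modulus principle, maximum is on boundary.
Step 3: Maximum = 3 * 61917364224 = 185752092672

185752092672


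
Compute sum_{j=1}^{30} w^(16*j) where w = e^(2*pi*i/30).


Step 1: The sum sum_{j=1}^{n} w^(k*j) equals n if n | k, else 0.
Step 2: Here n = 30, k = 16
Step 3: Does n divide k? 30 | 16 -> False
Step 4: Sum = 0

0


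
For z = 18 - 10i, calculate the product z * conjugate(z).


Step 1: conj(z) = 18 + 10i
Step 2: z * conj(z) = 18^2 + (-10)^2
Step 3: = 324 + 100 = 424

424


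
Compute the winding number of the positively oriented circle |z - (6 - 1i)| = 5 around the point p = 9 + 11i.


Step 1: Center c = (6, -1), radius = 5
Step 2: |p - c|^2 = 3^2 + 12^2 = 153
Step 3: r^2 = 25
Step 4: |p-c| > r so winding number = 0

0


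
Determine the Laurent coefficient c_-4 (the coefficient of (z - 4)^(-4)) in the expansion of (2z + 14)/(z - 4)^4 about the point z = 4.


Step 1: Write the numerator in powers of (z - 4): 2z + 14 = 2(z - 4) + (2*4 + 14) = 2(z - 4) + 22
Step 2: Divide by (z - 4)^4: f(z) = 22(z - 4)^(-4) + 2(z - 4)^(-3)
Step 3: This finite sum is the Laurent series of f about z = 4.
Step 4: Coefficient of (z - 4)^(-4) = 2*4 + 14 = 22

22


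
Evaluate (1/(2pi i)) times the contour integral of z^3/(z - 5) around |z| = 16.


Step 1: f(z) = z^3, a = 5 is inside |z| = 16
Step 2: By Cauchy integral formula: (1/(2pi*i)) * integral = f(a)
Step 3: f(5) = 5^3 = 125

125


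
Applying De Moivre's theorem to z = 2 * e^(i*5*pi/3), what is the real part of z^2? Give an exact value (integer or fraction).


Step 1: By De Moivre's theorem, z^2 = 2^2 * e^(i*2*5*pi/3) = 4 * (cos(10*pi/3) + i*sin(10*pi/3))
Step 2: |z|^2 = 2^2 = 4
Step 3: Reduce the angle mod 2*pi: 10*pi/3 - 2*pi = 4*pi/3
Step 4: cos(4*pi/3) = -1/2
Step 5: Re(z^2) = 4 * (-1/2) = -2

-2


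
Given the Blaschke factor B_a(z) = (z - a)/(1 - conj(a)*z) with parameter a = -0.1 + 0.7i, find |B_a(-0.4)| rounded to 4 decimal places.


Step 1: Numerator z0 - a = -0.4 - (-0.1 + 0.7i) = -0.3 - 0.7i
Step 2: Denominator 1 - conj(a)*z0 = 1 - (-0.1 - 0.7i)*(-0.4) = 0.96 - 0.28i
Step 3: |z0 - a|^2 = (-0.3)^2 + (-0.7)^2 = 0.58; |1 - conj(a)*z0|^2 = 0.96^2 + (-0.28)^2 = 1
Step 4: |B_a(-0.4)| = sqrt(0.58 / 1) = sqrt(0.58)
Step 5: = 0.7616

0.7616


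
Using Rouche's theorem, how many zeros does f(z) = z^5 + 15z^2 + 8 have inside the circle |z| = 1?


Step 1: On |z| = 1 the three terms have sizes |z^5| = 1^5 = 1, |15z^2| = 15*1^2 = 15, |8| = 8
Step 2: The dominant term is g(z) = 15z^2; let h(z) = z^5 + 8 so f = g + h
Step 3: On |z| = 1: |g| = 15 and |h| <= 1 + 8 = 9
Step 4: Since 15 > 9, |h| < |g| on |z| = 1, so by Rouche f has the same number of zeros as g inside |z| < 1
Step 5: g(z) = 15z^2 has 2 zeros (at the origin, multiplicity 2) inside |z| < 1. Answer = 2

2


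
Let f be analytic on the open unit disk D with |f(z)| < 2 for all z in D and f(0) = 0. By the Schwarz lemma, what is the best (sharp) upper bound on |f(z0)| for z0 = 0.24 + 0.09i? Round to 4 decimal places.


Step 1: g = f/2 maps D -> D with g(0) = 0, so by the Schwarz lemma |g(z)| <= |z|, i.e. |f(z)| <= 2|z|; this is sharp (f(z) = 2z).
Step 2: |z0|^2 = 0.24^2 + 0.09^2 = 0.0657
Step 3: |z0| = sqrt(0.0657) = 0.25632
Step 4: Best bound = 2 * |z0| = 2 * 0.25632 = 0.5126

0.5126


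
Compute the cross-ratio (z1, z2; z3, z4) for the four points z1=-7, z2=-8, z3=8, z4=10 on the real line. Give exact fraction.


Step 1: (z1-z3)(z2-z4) = (-15) * (-18) = 270
Step 2: (z1-z4)(z2-z3) = (-17) * (-16) = 272
Step 3: Cross-ratio = 270/272 = 135/136

135/136


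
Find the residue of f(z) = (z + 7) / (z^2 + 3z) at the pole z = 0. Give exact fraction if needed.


Step 1: Q(z) = z^2 + 3z = (z)(z + 3)
Step 2: Q'(z) = 2z + 3
Step 3: Q'(0) = 3, P(0) = 7
Step 4: Res = P(0)/Q'(0) = 7/3 = 7/3

7/3


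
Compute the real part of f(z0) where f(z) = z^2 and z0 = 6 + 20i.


Step 1: z0 = 6 + 20i
Step 2: z0^2 = 6^2 - 20^2 + 240i
Step 3: real part = 36 - 400 = -364

-364


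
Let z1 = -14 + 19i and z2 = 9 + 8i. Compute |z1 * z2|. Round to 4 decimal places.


Step 1: |z1| = sqrt((-14)^2 + 19^2) = sqrt(557)
Step 2: |z2| = sqrt(9^2 + 8^2) = sqrt(145)
Step 3: |z1*z2| = |z1|*|z2| = sqrt(557) * sqrt(145) = sqrt(557 * 145) = sqrt(80765)
Step 4: = 284.1918

284.1918


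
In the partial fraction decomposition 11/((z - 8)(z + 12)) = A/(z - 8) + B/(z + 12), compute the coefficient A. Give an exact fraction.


Step 1: Multiply both sides by (z - 8) and set z = 8
Step 2: A = 11 / (8 + 12)
Step 3: A = 11 / 20
Step 4: A = 11/20

11/20


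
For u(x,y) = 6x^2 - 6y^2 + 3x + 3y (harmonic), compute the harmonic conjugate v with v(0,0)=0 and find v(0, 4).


Step 1: v_x = -u_y = 12y - 3
Step 2: v_y = u_x = 12x + 3
Step 3: v = 12xy - 3x + 3y + C
Step 4: v(0,0) = 0 => C = 0
Step 5: v(0, 4) = 12

12


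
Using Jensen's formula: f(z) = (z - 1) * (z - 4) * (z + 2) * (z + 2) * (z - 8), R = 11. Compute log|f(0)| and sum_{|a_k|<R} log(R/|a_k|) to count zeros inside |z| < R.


Jensen's formula: (1/2pi)*integral log|f(Re^it)|dt = log|f(0)| + sum_{|a_k|<R} log(R/|a_k|)
Step 1: f(0) = (-1) * (-4) * 2 * 2 * (-8) = -128
Step 2: log|f(0)| = log|1| + log|4| + log|-2| + log|-2| + log|8| = 4.852
Step 3: Zeros inside |z| < 11: 1, 4, -2, -2, 8
Step 4: Jensen sum = log(11/1) + log(11/4) + log(11/2) + log(11/2) + log(11/8) = 7.1374
Step 5: n(R) = number of terms in the Jensen sum = count of zeros inside |z| < 11 = 5

5


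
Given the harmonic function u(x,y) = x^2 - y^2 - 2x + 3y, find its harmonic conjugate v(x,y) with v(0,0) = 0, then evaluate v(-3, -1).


Step 1: v_x = -u_y = 2y - 3
Step 2: v_y = u_x = 2x - 2
Step 3: v = 2xy - 3x - 2y + C
Step 4: v(0,0) = 0 => C = 0
Step 5: v(-3, -1) = 17

17


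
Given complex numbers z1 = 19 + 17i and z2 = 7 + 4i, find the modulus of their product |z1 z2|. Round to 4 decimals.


Step 1: |z1| = sqrt(19^2 + 17^2) = sqrt(650)
Step 2: |z2| = sqrt(7^2 + 4^2) = sqrt(65)
Step 3: |z1*z2| = |z1|*|z2| = sqrt(650) * sqrt(65) = sqrt(650 * 65) = sqrt(42250)
Step 4: = 205.548

205.548


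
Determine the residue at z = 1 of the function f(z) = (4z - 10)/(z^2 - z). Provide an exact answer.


Step 1: Q(z) = z^2 - z = (z - 1)(z)
Step 2: Q'(z) = 2z - 1
Step 3: Q'(1) = 1, P(1) = -6
Step 4: Res = P(1)/Q'(1) = -6/1 = -6

-6


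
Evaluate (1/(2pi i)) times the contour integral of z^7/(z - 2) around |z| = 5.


Step 1: f(z) = z^7, a = 2 is inside |z| = 5
Step 2: By Cauchy integral formula: (1/(2pi*i)) * integral = f(a)
Step 3: f(2) = 2^7 = 128

128


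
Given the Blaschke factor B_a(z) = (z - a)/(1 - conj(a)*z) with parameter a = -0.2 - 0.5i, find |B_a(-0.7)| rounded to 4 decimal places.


Step 1: Numerator z0 - a = -0.7 - (-0.2 - 0.5i) = -0.5 + 0.5i
Step 2: Denominator 1 - conj(a)*z0 = 1 - (-0.2 + 0.5i)*(-0.7) = 0.86 + 0.35i
Step 3: |z0 - a|^2 = (-0.5)^2 + 0.5^2 = 0.5; |1 - conj(a)*z0|^2 = 0.86^2 + 0.35^2 = 0.8621
Step 4: |B_a(-0.7)| = sqrt(0.5 / 0.8621) = sqrt(0.579979)
Step 5: = 0.7616

0.7616


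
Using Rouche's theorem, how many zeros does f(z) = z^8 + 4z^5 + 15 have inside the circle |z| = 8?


Step 1: On |z| = 8 the three terms have sizes |z^8| = 8^8 = 16777216, |4z^5| = 4*8^5 = 131072, |15| = 15
Step 2: The dominant term is g(z) = z^8; let h(z) = 4z^5 + 15 so f = g + h
Step 3: On |z| = 8: |g| = 16777216 and |h| <= 131072 + 15 = 131087
Step 4: Since 16777216 > 131087, |h| < |g| on |z| = 8, so by Rouche f has the same number of zeros as g inside |z| < 8
Step 5: g(z) = z^8 has 8 zeros (all at the origin) inside |z| < 8. Answer = 8

8


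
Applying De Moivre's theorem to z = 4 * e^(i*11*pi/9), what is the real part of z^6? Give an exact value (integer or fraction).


Step 1: By De Moivre's theorem, z^6 = 4^6 * e^(i*6*11*pi/9) = 4096 * (cos(22*pi/3) + i*sin(22*pi/3))
Step 2: |z|^6 = 4^6 = 4096
Step 3: Reduce the angle mod 2*pi: 22*pi/3 - 6*pi = 4*pi/3
Step 4: cos(4*pi/3) = -1/2
Step 5: Re(z^6) = 4096 * (-1/2) = -2048

-2048


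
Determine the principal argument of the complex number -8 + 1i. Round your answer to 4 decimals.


Step 1: z = -8 + 1i
Step 2: arg(z) = atan2(1, -8)
Step 3: arg(z) = 3.0172

3.0172


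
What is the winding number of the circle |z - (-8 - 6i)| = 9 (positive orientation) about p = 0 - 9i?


Step 1: Center c = (-8, -6), radius = 9
Step 2: |p - c|^2 = 8^2 + (-3)^2 = 73
Step 3: r^2 = 81
Step 4: |p-c| < r so winding number = 1

1


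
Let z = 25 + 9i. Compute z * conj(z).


Step 1: conj(z) = 25 - 9i
Step 2: z * conj(z) = 25^2 + 9^2
Step 3: = 625 + 81 = 706

706


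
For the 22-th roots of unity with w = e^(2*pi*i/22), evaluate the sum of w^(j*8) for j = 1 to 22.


Step 1: The sum sum_{j=1}^{n} w^(k*j) equals n if n | k, else 0.
Step 2: Here n = 22, k = 8
Step 3: Does n divide k? 22 | 8 -> False
Step 4: Sum = 0

0


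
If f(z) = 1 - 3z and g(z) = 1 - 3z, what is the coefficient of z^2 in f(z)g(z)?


Step 1: z^2 term in f*g comes from: (1)*(0) + (-3z)*(-3z) + (0)*(1)
Step 2: = 0 + 9 + 0
Step 3: = 9

9


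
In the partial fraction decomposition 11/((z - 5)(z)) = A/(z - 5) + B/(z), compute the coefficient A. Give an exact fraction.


Step 1: Multiply both sides by (z - 5) and set z = 5
Step 2: A = 11 / (5 - 0)
Step 3: A = 11 / 5
Step 4: A = 11/5

11/5


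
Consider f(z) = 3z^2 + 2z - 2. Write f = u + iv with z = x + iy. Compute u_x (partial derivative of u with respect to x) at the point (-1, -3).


Step 1: f(z) = 3(x+iy)^2 + 2(x+iy) - 2
Step 2: u = 3(x^2 - y^2) + 2x - 2
Step 3: u_x = 6x + 2
Step 4: At (-1, -3): u_x = -6 + 2 = -4

-4


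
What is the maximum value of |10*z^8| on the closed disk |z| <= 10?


Step 1: On |z| = 10, |f(z)| = 10 * |z|^8 = 10 * 10^8
Step 2: By maximum modulus principle, maximum is on boundary.
Step 3: Maximum = 10 * 100000000 = 1000000000

1000000000


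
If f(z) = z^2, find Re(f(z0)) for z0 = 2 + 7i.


Step 1: z0 = 2 + 7i
Step 2: z0^2 = 2^2 - 7^2 + 28i
Step 3: real part = 4 - 49 = -45

-45


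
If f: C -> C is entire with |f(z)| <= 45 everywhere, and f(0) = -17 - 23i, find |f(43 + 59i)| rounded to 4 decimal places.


Step 1: By Liouville's theorem, a bounded entire function is constant.
Step 2: f(z) = f(0) = -17 - 23i for all z.
Step 3: |f(w)| = |-17 - 23i| = sqrt(289 + 529)
Step 4: = 28.6007

28.6007


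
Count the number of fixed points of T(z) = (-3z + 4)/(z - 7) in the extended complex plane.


Step 1: Fixed points satisfy T(z) = z
Step 2: z^2 - 4z - 4 = 0
Step 3: Discriminant = (-4)^2 - 4*1*(-4) = 32
Step 4: Number of fixed points = 2

2


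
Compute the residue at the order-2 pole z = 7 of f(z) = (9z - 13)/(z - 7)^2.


Step 1: Pole of order 2 at z = 7
Step 2: Res = lim d/dz [(z - 7)^2 * f(z)] as z -> 7
Step 3: (z - 7)^2 * f(z) = 9z - 13
Step 4: d/dz[9z - 13] = 9

9


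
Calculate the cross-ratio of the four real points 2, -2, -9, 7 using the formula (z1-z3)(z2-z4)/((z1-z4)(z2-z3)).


Step 1: (z1-z3)(z2-z4) = 11 * (-9) = -99
Step 2: (z1-z4)(z2-z3) = (-5) * 7 = -35
Step 3: Cross-ratio = 99/35 = 99/35

99/35


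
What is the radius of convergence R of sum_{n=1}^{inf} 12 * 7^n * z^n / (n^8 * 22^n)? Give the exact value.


Step 1: General term a_n = 12 * 7^n / (n^8 * 22^n)
Step 2: By the root test, |a_n|^(1/n) = 12^(1/n) * 7 / (n^(8/n) * 22) -> 7/22 as n -> infinity (since 12^(1/n) -> 1 and n^(8/n) -> 1)
Step 3: R = 1/lim|a_n|^(1/n) = 22/7

22/7


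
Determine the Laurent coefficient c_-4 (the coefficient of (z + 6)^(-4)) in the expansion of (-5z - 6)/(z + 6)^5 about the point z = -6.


Step 1: Write the numerator in powers of (z + 6): -5z - 6 = -5(z + 6) + (-5*(-6) - 6) = -5(z + 6) + 24
Step 2: Divide by (z + 6)^5: f(z) = 24(z + 6)^(-5) - 5(z + 6)^(-4)
Step 3: This finite sum is the Laurent series of f about z = -6.
Step 4: Coefficient of (z + 6)^(-4) = coefficient of (z + 6) in the re-centred numerator = -5

-5


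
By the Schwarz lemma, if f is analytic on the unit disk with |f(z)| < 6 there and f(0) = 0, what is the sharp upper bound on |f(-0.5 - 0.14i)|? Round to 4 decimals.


Step 1: g = f/6 maps D -> D with g(0) = 0, so by the Schwarz lemma |g(z)| <= |z|, i.e. |f(z)| <= 6|z|; this is sharp (f(z) = 6z).
Step 2: |z0|^2 = (-0.5)^2 + (-0.14)^2 = 0.2696
Step 3: |z0| = sqrt(0.2696) = 0.51923
Step 4: Best bound = 6 * |z0| = 6 * 0.51923 = 3.1154

3.1154


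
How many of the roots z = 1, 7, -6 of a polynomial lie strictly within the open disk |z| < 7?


Step 1: Check each root:
  z = 1: |1| = 1 < 7
  z = 7: |7| = 7 >= 7
  z = -6: |-6| = 6 < 7
Step 2: Count = 2

2


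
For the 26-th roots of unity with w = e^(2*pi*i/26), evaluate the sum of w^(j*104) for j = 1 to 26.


Step 1: The sum sum_{j=1}^{n} w^(k*j) equals n if n | k, else 0.
Step 2: Here n = 26, k = 104
Step 3: Does n divide k? 26 | 104 -> True
Step 4: Sum = 26

26


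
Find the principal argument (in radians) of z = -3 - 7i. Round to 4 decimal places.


Step 1: z = -3 - 7i
Step 2: arg(z) = atan2(-7, -3)
Step 3: arg(z) = -1.9757

-1.9757


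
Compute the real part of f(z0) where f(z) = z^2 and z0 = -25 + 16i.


Step 1: z0 = -25 + 16i
Step 2: z0^2 = (-25)^2 - 16^2 - 800i
Step 3: real part = 625 - 256 = 369

369


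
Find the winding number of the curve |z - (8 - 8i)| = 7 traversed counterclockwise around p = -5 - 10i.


Step 1: Center c = (8, -8), radius = 7
Step 2: |p - c|^2 = (-13)^2 + (-2)^2 = 173
Step 3: r^2 = 49
Step 4: |p-c| > r so winding number = 0

0


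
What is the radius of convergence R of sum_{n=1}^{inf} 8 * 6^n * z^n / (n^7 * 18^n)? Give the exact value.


Step 1: General term a_n = 8 * 6^n / (n^7 * 18^n)
Step 2: By the root test, |a_n|^(1/n) = 8^(1/n) * 6 / (n^(7/n) * 18) -> 6/18 as n -> infinity (since 8^(1/n) -> 1 and n^(7/n) -> 1)
Step 3: R = 1/lim|a_n|^(1/n) = 18/6 = 3

3


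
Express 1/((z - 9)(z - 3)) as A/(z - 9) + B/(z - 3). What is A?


Step 1: Multiply both sides by (z - 9) and set z = 9
Step 2: A = 1 / (9 - 3)
Step 3: A = 1 / 6
Step 4: A = 1/6

1/6


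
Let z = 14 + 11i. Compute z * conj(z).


Step 1: conj(z) = 14 - 11i
Step 2: z * conj(z) = 14^2 + 11^2
Step 3: = 196 + 121 = 317

317


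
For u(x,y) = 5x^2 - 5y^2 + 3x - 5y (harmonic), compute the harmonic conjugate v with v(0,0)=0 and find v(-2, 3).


Step 1: v_x = -u_y = 10y + 5
Step 2: v_y = u_x = 10x + 3
Step 3: v = 10xy + 5x + 3y + C
Step 4: v(0,0) = 0 => C = 0
Step 5: v(-2, 3) = -61

-61


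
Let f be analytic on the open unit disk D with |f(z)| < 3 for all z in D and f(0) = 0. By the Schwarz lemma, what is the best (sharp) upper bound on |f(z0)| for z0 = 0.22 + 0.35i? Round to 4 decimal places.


Step 1: g = f/3 maps D -> D with g(0) = 0, so by the Schwarz lemma |g(z)| <= |z|, i.e. |f(z)| <= 3|z|; this is sharp (f(z) = 3z).
Step 2: |z0|^2 = 0.22^2 + 0.35^2 = 0.1709
Step 3: |z0| = sqrt(0.1709) = 0.413401
Step 4: Best bound = 3 * |z0| = 3 * 0.413401 = 1.2402

1.2402


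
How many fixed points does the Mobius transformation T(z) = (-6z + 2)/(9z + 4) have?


Step 1: Fixed points satisfy T(z) = z
Step 2: 9z^2 + 10z - 2 = 0
Step 3: Discriminant = 10^2 - 4*9*(-2) = 172
Step 4: Number of fixed points = 2

2


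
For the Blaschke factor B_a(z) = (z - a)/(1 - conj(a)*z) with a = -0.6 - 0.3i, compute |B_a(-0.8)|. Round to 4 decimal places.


Step 1: Numerator z0 - a = -0.8 - (-0.6 - 0.3i) = -0.2 + 0.3i
Step 2: Denominator 1 - conj(a)*z0 = 1 - (-0.6 + 0.3i)*(-0.8) = 0.52 + 0.24i
Step 3: |z0 - a|^2 = (-0.2)^2 + 0.3^2 = 0.13; |1 - conj(a)*z0|^2 = 0.52^2 + 0.24^2 = 0.328
Step 4: |B_a(-0.8)| = sqrt(0.13 / 0.328) = sqrt(0.396341)
Step 5: = 0.6296

0.6296


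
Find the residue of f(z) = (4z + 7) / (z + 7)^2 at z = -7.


Step 1: Pole of order 2 at z = -7
Step 2: Res = lim d/dz [(z + 7)^2 * f(z)] as z -> -7
Step 3: (z + 7)^2 * f(z) = 4z + 7
Step 4: d/dz[4z + 7] = 4

4


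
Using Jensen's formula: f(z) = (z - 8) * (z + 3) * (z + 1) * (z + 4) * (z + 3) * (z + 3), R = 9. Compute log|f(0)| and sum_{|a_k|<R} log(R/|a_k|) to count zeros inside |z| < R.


Jensen's formula: (1/2pi)*integral log|f(Re^it)|dt = log|f(0)| + sum_{|a_k|<R} log(R/|a_k|)
Step 1: f(0) = (-8) * 3 * 1 * 4 * 3 * 3 = -864
Step 2: log|f(0)| = log|8| + log|-3| + log|-1| + log|-4| + log|-3| + log|-3| = 6.7616
Step 3: Zeros inside |z| < 9: 8, -3, -1, -4, -3, -3
Step 4: Jensen sum = log(9/8) + log(9/3) + log(9/1) + log(9/4) + log(9/3) + log(9/3) = 6.4218
Step 5: n(R) = number of terms in the Jensen sum = count of zeros inside |z| < 9 = 6

6


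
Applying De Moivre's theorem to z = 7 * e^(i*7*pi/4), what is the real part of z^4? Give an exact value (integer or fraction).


Step 1: By De Moivre's theorem, z^4 = 7^4 * e^(i*4*7*pi/4) = 2401 * (cos(7*pi) + i*sin(7*pi))
Step 2: |z|^4 = 7^4 = 2401
Step 3: Reduce the angle mod 2*pi: 7*pi - 6*pi = pi
Step 4: cos(pi) = -1
Step 5: Re(z^4) = 2401 * (-1) = -2401

-2401


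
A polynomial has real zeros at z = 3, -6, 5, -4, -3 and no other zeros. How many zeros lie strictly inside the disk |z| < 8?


Step 1: Check each root:
  z = 3: |3| = 3 < 8
  z = -6: |-6| = 6 < 8
  z = 5: |5| = 5 < 8
  z = -4: |-4| = 4 < 8
  z = -3: |-3| = 3 < 8
Step 2: Count = 5

5


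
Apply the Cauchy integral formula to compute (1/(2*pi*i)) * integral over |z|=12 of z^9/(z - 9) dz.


Step 1: f(z) = z^9, a = 9 is inside |z| = 12
Step 2: By Cauchy integral formula: (1/(2pi*i)) * integral = f(a)
Step 3: f(9) = 9^9 = 387420489

387420489


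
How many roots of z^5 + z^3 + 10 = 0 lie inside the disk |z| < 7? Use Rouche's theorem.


Step 1: On |z| = 7 the three terms have sizes |z^5| = 7^5 = 16807, |z^3| = 7^3 = 343, |10| = 10
Step 2: The dominant term is g(z) = z^5; let h(z) = z^3 + 10 so f = g + h
Step 3: On |z| = 7: |g| = 16807 and |h| <= 343 + 10 = 353
Step 4: Since 16807 > 353, |h| < |g| on |z| = 7, so by Rouche f has the same number of zeros as g inside |z| < 7
Step 5: g(z) = z^5 has 5 zeros (all at the origin) inside |z| < 7. Answer = 5

5


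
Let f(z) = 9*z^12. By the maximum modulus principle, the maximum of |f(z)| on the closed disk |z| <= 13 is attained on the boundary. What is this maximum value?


Step 1: On |z| = 13, |f(z)| = 9 * |z|^12 = 9 * 13^12
Step 2: By maximum modulus principle, maximum is on boundary.
Step 3: Maximum = 9 * 23298085122481 = 209682766102329

209682766102329


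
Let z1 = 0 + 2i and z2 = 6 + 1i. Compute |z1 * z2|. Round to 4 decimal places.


Step 1: |z1| = sqrt(0^2 + 2^2) = sqrt(4)
Step 2: |z2| = sqrt(6^2 + 1^2) = sqrt(37)
Step 3: |z1*z2| = |z1|*|z2| = sqrt(4) * sqrt(37) = sqrt(4 * 37) = sqrt(148)
Step 4: = 12.1655

12.1655


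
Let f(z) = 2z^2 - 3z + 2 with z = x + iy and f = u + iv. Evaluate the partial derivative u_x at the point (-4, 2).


Step 1: f(z) = 2(x+iy)^2 - 3(x+iy) + 2
Step 2: u = 2(x^2 - y^2) - 3x + 2
Step 3: u_x = 4x - 3
Step 4: At (-4, 2): u_x = -16 - 3 = -19

-19


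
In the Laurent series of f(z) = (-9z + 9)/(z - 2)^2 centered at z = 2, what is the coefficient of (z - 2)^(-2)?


Step 1: Write the numerator in powers of (z - 2): -9z + 9 = -9(z - 2) + (-9*2 + 9) = -9(z - 2) - 9
Step 2: Divide by (z - 2)^2: f(z) = -9(z - 2)^(-2) - 9(z - 2)^(-1)
Step 3: This finite sum is the Laurent series of f about z = 2.
Step 4: Coefficient of (z - 2)^(-2) = -9*2 + 9 = -9

-9


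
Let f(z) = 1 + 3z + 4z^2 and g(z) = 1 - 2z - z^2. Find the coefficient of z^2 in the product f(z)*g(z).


Step 1: z^2 term in f*g comes from: (1)*(-z^2) + (3z)*(-2z) + (4z^2)*(1)
Step 2: = -1 - 6 + 4
Step 3: = -3

-3


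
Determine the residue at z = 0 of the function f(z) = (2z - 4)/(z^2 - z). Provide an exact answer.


Step 1: Q(z) = z^2 - z = (z)(z - 1)
Step 2: Q'(z) = 2z - 1
Step 3: Q'(0) = -1, P(0) = -4
Step 4: Res = P(0)/Q'(0) = -4/(-1) = 4

4


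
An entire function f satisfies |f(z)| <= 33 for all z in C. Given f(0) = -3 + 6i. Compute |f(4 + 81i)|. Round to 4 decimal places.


Step 1: By Liouville's theorem, a bounded entire function is constant.
Step 2: f(z) = f(0) = -3 + 6i for all z.
Step 3: |f(w)| = |-3 + 6i| = sqrt(9 + 36)
Step 4: = 6.7082

6.7082


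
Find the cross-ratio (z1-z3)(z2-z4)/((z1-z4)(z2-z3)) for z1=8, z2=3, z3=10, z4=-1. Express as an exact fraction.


Step 1: (z1-z3)(z2-z4) = (-2) * 4 = -8
Step 2: (z1-z4)(z2-z3) = 9 * (-7) = -63
Step 3: Cross-ratio = 8/63 = 8/63

8/63


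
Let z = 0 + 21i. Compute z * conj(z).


Step 1: conj(z) = 0 - 21i
Step 2: z * conj(z) = 0^2 + 21^2
Step 3: = 0 + 441 = 441

441


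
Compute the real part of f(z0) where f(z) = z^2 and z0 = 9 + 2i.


Step 1: z0 = 9 + 2i
Step 2: z0^2 = 9^2 - 2^2 + 36i
Step 3: real part = 81 - 4 = 77

77


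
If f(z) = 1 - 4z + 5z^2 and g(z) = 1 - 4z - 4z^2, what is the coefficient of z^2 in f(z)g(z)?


Step 1: z^2 term in f*g comes from: (1)*(-4z^2) + (-4z)*(-4z) + (5z^2)*(1)
Step 2: = -4 + 16 + 5
Step 3: = 17

17


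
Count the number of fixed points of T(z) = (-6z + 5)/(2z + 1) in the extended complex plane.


Step 1: Fixed points satisfy T(z) = z
Step 2: 2z^2 + 7z - 5 = 0
Step 3: Discriminant = 7^2 - 4*2*(-5) = 89
Step 4: Number of fixed points = 2

2


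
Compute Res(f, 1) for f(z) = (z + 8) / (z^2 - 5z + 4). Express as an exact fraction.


Step 1: Q(z) = z^2 - 5z + 4 = (z - 1)(z - 4)
Step 2: Q'(z) = 2z - 5
Step 3: Q'(1) = -3, P(1) = 9
Step 4: Res = P(1)/Q'(1) = 9/(-3) = -3

-3


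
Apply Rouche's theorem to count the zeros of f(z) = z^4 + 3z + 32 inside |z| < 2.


Step 1: On |z| = 2 the three terms have sizes |z^4| = 2^4 = 16, |3z| = 3*2 = 6, |32| = 32
Step 2: The dominant term is g(z) = 32; let h(z) = z^4 + 3z so f = g + h
Step 3: On |z| = 2: |g| = 32 and |h| <= 16 + 6 = 22
Step 4: Since 32 > 22, |h| < |g| on |z| = 2, so by Rouche f has the same number of zeros as g inside |z| < 2
Step 5: g(z) = 32 is a nonzero constant with no zeros inside |z| < 2. Answer = 0

0


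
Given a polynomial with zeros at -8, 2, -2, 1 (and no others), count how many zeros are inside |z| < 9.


Step 1: Check each root:
  z = -8: |-8| = 8 < 9
  z = 2: |2| = 2 < 9
  z = -2: |-2| = 2 < 9
  z = 1: |1| = 1 < 9
Step 2: Count = 4

4


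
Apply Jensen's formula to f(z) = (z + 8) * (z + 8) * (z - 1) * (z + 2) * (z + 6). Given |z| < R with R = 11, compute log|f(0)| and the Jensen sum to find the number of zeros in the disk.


Jensen's formula: (1/2pi)*integral log|f(Re^it)|dt = log|f(0)| + sum_{|a_k|<R} log(R/|a_k|)
Step 1: f(0) = 8 * 8 * (-1) * 2 * 6 = -768
Step 2: log|f(0)| = log|-8| + log|-8| + log|1| + log|-2| + log|-6| = 6.6438
Step 3: Zeros inside |z| < 11: -8, -8, 1, -2, -6
Step 4: Jensen sum = log(11/8) + log(11/8) + log(11/1) + log(11/2) + log(11/6) = 5.3457
Step 5: n(R) = number of terms in the Jensen sum = count of zeros inside |z| < 11 = 5

5


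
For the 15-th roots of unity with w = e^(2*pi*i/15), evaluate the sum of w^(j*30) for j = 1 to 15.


Step 1: The sum sum_{j=1}^{n} w^(k*j) equals n if n | k, else 0.
Step 2: Here n = 15, k = 30
Step 3: Does n divide k? 15 | 30 -> True
Step 4: Sum = 15

15


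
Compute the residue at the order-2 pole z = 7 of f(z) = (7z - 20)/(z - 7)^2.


Step 1: Pole of order 2 at z = 7
Step 2: Res = lim d/dz [(z - 7)^2 * f(z)] as z -> 7
Step 3: (z - 7)^2 * f(z) = 7z - 20
Step 4: d/dz[7z - 20] = 7

7


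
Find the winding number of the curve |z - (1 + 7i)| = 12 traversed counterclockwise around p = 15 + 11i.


Step 1: Center c = (1, 7), radius = 12
Step 2: |p - c|^2 = 14^2 + 4^2 = 212
Step 3: r^2 = 144
Step 4: |p-c| > r so winding number = 0

0


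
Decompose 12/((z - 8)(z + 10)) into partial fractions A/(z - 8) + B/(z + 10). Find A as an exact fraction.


Step 1: Multiply both sides by (z - 8) and set z = 8
Step 2: A = 12 / (8 + 10)
Step 3: A = 12 / 18
Step 4: A = 2/3

2/3


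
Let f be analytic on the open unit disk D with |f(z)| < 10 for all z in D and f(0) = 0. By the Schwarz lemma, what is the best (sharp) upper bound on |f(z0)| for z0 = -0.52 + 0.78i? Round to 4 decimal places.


Step 1: g = f/10 maps D -> D with g(0) = 0, so by the Schwarz lemma |g(z)| <= |z|, i.e. |f(z)| <= 10|z|; this is sharp (f(z) = 10z).
Step 2: |z0|^2 = (-0.52)^2 + 0.78^2 = 0.8788
Step 3: |z0| = sqrt(0.8788) = 0.937443
Step 4: Best bound = 10 * |z0| = 10 * 0.937443 = 9.3744

9.3744


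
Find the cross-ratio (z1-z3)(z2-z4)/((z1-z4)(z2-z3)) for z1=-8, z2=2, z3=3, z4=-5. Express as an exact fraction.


Step 1: (z1-z3)(z2-z4) = (-11) * 7 = -77
Step 2: (z1-z4)(z2-z3) = (-3) * (-1) = 3
Step 3: Cross-ratio = -77/3 = -77/3

-77/3


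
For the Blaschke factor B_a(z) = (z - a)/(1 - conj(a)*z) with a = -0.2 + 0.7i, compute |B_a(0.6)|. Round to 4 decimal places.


Step 1: Numerator z0 - a = 0.6 - (-0.2 + 0.7i) = 0.8 - 0.7i
Step 2: Denominator 1 - conj(a)*z0 = 1 - (-0.2 - 0.7i)*0.6 = 1.12 + 0.42i
Step 3: |z0 - a|^2 = 0.8^2 + (-0.7)^2 = 1.13; |1 - conj(a)*z0|^2 = 1.12^2 + 0.42^2 = 1.4308
Step 4: |B_a(0.6)| = sqrt(1.13 / 1.4308) = sqrt(0.789768)
Step 5: = 0.8887

0.8887


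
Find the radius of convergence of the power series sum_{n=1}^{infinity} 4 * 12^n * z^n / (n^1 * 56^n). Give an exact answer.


Step 1: General term a_n = 4 * 12^n / (n^1 * 56^n)
Step 2: By the root test, |a_n|^(1/n) = 4^(1/n) * 12 / (n^(1/n) * 56) -> 12/56 as n -> infinity (since 4^(1/n) -> 1 and n^(1/n) -> 1)
Step 3: R = 1/lim|a_n|^(1/n) = 56/12 = 14/3

14/3


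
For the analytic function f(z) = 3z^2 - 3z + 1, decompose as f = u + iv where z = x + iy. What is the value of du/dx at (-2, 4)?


Step 1: f(z) = 3(x+iy)^2 - 3(x+iy) + 1
Step 2: u = 3(x^2 - y^2) - 3x + 1
Step 3: u_x = 6x - 3
Step 4: At (-2, 4): u_x = -12 - 3 = -15

-15


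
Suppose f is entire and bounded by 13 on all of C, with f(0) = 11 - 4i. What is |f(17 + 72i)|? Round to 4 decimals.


Step 1: By Liouville's theorem, a bounded entire function is constant.
Step 2: f(z) = f(0) = 11 - 4i for all z.
Step 3: |f(w)| = |11 - 4i| = sqrt(121 + 16)
Step 4: = 11.7047

11.7047


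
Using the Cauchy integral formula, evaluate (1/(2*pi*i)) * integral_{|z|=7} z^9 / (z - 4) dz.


Step 1: f(z) = z^9, a = 4 is inside |z| = 7
Step 2: By Cauchy integral formula: (1/(2pi*i)) * integral = f(a)
Step 3: f(4) = 4^9 = 262144

262144


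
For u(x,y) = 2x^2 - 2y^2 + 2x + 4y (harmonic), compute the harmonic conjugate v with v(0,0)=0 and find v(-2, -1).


Step 1: v_x = -u_y = 4y - 4
Step 2: v_y = u_x = 4x + 2
Step 3: v = 4xy - 4x + 2y + C
Step 4: v(0,0) = 0 => C = 0
Step 5: v(-2, -1) = 14

14


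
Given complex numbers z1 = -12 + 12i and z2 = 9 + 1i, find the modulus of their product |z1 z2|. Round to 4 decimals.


Step 1: |z1| = sqrt((-12)^2 + 12^2) = sqrt(288)
Step 2: |z2| = sqrt(9^2 + 1^2) = sqrt(82)
Step 3: |z1*z2| = |z1|*|z2| = sqrt(288) * sqrt(82) = sqrt(288 * 82) = sqrt(23616)
Step 4: = 153.675

153.675


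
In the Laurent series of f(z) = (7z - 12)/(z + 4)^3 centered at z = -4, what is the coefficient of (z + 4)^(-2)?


Step 1: Write the numerator in powers of (z + 4): 7z - 12 = 7(z + 4) + (7*(-4) - 12) = 7(z + 4) - 40
Step 2: Divide by (z + 4)^3: f(z) = -40(z + 4)^(-3) + 7(z + 4)^(-2)
Step 3: This finite sum is the Laurent series of f about z = -4.
Step 4: Coefficient of (z + 4)^(-2) = coefficient of (z + 4) in the re-centred numerator = 7

7


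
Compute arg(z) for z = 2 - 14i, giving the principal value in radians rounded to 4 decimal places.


Step 1: z = 2 - 14i
Step 2: arg(z) = atan2(-14, 2)
Step 3: arg(z) = -1.4289

-1.4289


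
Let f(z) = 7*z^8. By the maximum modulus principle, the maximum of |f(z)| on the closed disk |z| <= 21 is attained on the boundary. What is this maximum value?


Step 1: On |z| = 21, |f(z)| = 7 * |z|^8 = 7 * 21^8
Step 2: By maximum modulus principle, maximum is on boundary.
Step 3: Maximum = 7 * 37822859361 = 264760015527

264760015527


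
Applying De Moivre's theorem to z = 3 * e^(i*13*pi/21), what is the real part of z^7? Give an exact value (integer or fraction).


Step 1: By De Moivre's theorem, z^7 = 3^7 * e^(i*7*13*pi/21) = 2187 * (cos(13*pi/3) + i*sin(13*pi/3))
Step 2: |z|^7 = 3^7 = 2187
Step 3: Reduce the angle mod 2*pi: 13*pi/3 - 4*pi = pi/3
Step 4: cos(pi/3) = 1/2
Step 5: Re(z^7) = 2187 * 1/2 = 2187/2

2187/2


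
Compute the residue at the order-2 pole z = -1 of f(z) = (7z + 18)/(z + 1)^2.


Step 1: Pole of order 2 at z = -1
Step 2: Res = lim d/dz [(z + 1)^2 * f(z)] as z -> -1
Step 3: (z + 1)^2 * f(z) = 7z + 18
Step 4: d/dz[7z + 18] = 7

7


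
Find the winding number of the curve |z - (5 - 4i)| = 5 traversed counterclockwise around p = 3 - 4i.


Step 1: Center c = (5, -4), radius = 5
Step 2: |p - c|^2 = (-2)^2 + 0^2 = 4
Step 3: r^2 = 25
Step 4: |p-c| < r so winding number = 1

1


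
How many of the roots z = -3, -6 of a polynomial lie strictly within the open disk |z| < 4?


Step 1: Check each root:
  z = -3: |-3| = 3 < 4
  z = -6: |-6| = 6 >= 4
Step 2: Count = 1

1


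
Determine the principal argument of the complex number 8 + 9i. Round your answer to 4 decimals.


Step 1: z = 8 + 9i
Step 2: arg(z) = atan2(9, 8)
Step 3: arg(z) = 0.8442

0.8442


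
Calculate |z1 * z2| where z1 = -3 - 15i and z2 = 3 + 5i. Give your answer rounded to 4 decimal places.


Step 1: |z1| = sqrt((-3)^2 + (-15)^2) = sqrt(234)
Step 2: |z2| = sqrt(3^2 + 5^2) = sqrt(34)
Step 3: |z1*z2| = |z1|*|z2| = sqrt(234) * sqrt(34) = sqrt(234 * 34) = sqrt(7956)
Step 4: = 89.1964

89.1964


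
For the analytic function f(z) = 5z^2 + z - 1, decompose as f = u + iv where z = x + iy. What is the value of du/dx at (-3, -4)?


Step 1: f(z) = 5(x+iy)^2 + (x+iy) - 1
Step 2: u = 5(x^2 - y^2) + x - 1
Step 3: u_x = 10x + 1
Step 4: At (-3, -4): u_x = -30 + 1 = -29

-29


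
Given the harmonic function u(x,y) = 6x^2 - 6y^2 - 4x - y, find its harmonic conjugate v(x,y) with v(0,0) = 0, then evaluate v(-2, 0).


Step 1: v_x = -u_y = 12y + 1
Step 2: v_y = u_x = 12x - 4
Step 3: v = 12xy + x - 4y + C
Step 4: v(0,0) = 0 => C = 0
Step 5: v(-2, 0) = -2

-2


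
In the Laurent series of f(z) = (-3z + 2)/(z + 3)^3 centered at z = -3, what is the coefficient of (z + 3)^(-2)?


Step 1: Write the numerator in powers of (z + 3): -3z + 2 = -3(z + 3) + (-3*(-3) + 2) = -3(z + 3) + 11
Step 2: Divide by (z + 3)^3: f(z) = 11(z + 3)^(-3) - 3(z + 3)^(-2)
Step 3: This finite sum is the Laurent series of f about z = -3.
Step 4: Coefficient of (z + 3)^(-2) = coefficient of (z + 3) in the re-centred numerator = -3

-3


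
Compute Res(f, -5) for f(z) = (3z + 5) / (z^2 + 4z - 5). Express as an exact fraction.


Step 1: Q(z) = z^2 + 4z - 5 = (z + 5)(z - 1)
Step 2: Q'(z) = 2z + 4
Step 3: Q'(-5) = -6, P(-5) = -10
Step 4: Res = P(-5)/Q'(-5) = -10/(-6) = 5/3

5/3


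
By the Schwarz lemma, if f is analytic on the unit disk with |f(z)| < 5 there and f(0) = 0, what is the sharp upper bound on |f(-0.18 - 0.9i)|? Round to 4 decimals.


Step 1: g = f/5 maps D -> D with g(0) = 0, so by the Schwarz lemma |g(z)| <= |z|, i.e. |f(z)| <= 5|z|; this is sharp (f(z) = 5z).
Step 2: |z0|^2 = (-0.18)^2 + (-0.9)^2 = 0.8424
Step 3: |z0| = sqrt(0.8424) = 0.917824
Step 4: Best bound = 5 * |z0| = 5 * 0.917824 = 4.5891

4.5891


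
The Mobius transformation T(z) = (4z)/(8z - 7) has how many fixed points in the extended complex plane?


Step 1: Fixed points satisfy T(z) = z
Step 2: 8z^2 - 11z = 0
Step 3: Discriminant = (-11)^2 - 4*8*0 = 121
Step 4: Number of fixed points = 2

2


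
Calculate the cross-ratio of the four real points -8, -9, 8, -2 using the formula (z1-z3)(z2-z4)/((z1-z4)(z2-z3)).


Step 1: (z1-z3)(z2-z4) = (-16) * (-7) = 112
Step 2: (z1-z4)(z2-z3) = (-6) * (-17) = 102
Step 3: Cross-ratio = 112/102 = 56/51

56/51


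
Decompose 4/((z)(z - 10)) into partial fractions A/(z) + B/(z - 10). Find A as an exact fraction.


Step 1: Multiply both sides by (z) and set z = 0
Step 2: A = 4 / (0 - 10)
Step 3: A = 4 / (-10)
Step 4: A = -2/5

-2/5


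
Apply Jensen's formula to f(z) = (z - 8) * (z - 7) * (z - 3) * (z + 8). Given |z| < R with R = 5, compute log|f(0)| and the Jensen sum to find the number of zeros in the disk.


Jensen's formula: (1/2pi)*integral log|f(Re^it)|dt = log|f(0)| + sum_{|a_k|<R} log(R/|a_k|)
Step 1: f(0) = (-8) * (-7) * (-3) * 8 = -1344
Step 2: log|f(0)| = log|8| + log|7| + log|3| + log|-8| = 7.2034
Step 3: Zeros inside |z| < 5: 3
Step 4: Jensen sum = log(5/3) = 0.5108
Step 5: n(R) = number of terms in the Jensen sum = count of zeros inside |z| < 5 = 1

1


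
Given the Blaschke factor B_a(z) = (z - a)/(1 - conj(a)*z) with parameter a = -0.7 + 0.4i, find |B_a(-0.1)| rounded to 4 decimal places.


Step 1: Numerator z0 - a = -0.1 - (-0.7 + 0.4i) = 0.6 - 0.4i
Step 2: Denominator 1 - conj(a)*z0 = 1 - (-0.7 - 0.4i)*(-0.1) = 0.93 - 0.04i
Step 3: |z0 - a|^2 = 0.6^2 + (-0.4)^2 = 0.52; |1 - conj(a)*z0|^2 = 0.93^2 + (-0.04)^2 = 0.8665
Step 4: |B_a(-0.1)| = sqrt(0.52 / 0.8665) = sqrt(0.600115)
Step 5: = 0.7747

0.7747


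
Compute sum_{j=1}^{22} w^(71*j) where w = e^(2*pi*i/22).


Step 1: The sum sum_{j=1}^{n} w^(k*j) equals n if n | k, else 0.
Step 2: Here n = 22, k = 71
Step 3: Does n divide k? 22 | 71 -> False
Step 4: Sum = 0

0


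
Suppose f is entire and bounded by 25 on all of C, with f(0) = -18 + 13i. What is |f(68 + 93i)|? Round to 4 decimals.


Step 1: By Liouville's theorem, a bounded entire function is constant.
Step 2: f(z) = f(0) = -18 + 13i for all z.
Step 3: |f(w)| = |-18 + 13i| = sqrt(324 + 169)
Step 4: = 22.2036

22.2036


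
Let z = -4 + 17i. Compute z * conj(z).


Step 1: conj(z) = -4 - 17i
Step 2: z * conj(z) = (-4)^2 + 17^2
Step 3: = 16 + 289 = 305

305


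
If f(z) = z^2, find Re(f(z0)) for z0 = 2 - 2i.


Step 1: z0 = 2 - 2i
Step 2: z0^2 = 2^2 - (-2)^2 - 8i
Step 3: real part = 4 - 4 = 0

0


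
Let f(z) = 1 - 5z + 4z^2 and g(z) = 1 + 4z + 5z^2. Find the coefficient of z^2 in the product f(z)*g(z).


Step 1: z^2 term in f*g comes from: (1)*(5z^2) + (-5z)*(4z) + (4z^2)*(1)
Step 2: = 5 - 20 + 4
Step 3: = -11

-11


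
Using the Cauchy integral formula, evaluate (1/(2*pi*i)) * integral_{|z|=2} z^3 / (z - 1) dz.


Step 1: f(z) = z^3, a = 1 is inside |z| = 2
Step 2: By Cauchy integral formula: (1/(2pi*i)) * integral = f(a)
Step 3: f(1) = 1^3 = 1

1


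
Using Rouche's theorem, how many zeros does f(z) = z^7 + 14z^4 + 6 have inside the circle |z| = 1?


Step 1: On |z| = 1 the three terms have sizes |z^7| = 1^7 = 1, |14z^4| = 14*1^4 = 14, |6| = 6
Step 2: The dominant term is g(z) = 14z^4; let h(z) = z^7 + 6 so f = g + h
Step 3: On |z| = 1: |g| = 14 and |h| <= 1 + 6 = 7
Step 4: Since 14 > 7, |h| < |g| on |z| = 1, so by Rouche f has the same number of zeros as g inside |z| < 1
Step 5: g(z) = 14z^4 has 4 zeros (at the origin, multiplicity 4) inside |z| < 1. Answer = 4

4


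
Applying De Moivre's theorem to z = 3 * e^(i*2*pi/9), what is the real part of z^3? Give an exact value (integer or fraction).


Step 1: By De Moivre's theorem, z^3 = 3^3 * e^(i*3*2*pi/9) = 27 * (cos(2*pi/3) + i*sin(2*pi/3))
Step 2: |z|^3 = 3^3 = 27
Step 3: The angle 2*pi/3 already lies in [0, 2*pi)
Step 4: cos(2*pi/3) = -1/2
Step 5: Re(z^3) = 27 * (-1/2) = -27/2

-27/2


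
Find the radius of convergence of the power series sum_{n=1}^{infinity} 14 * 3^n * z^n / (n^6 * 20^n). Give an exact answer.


Step 1: General term a_n = 14 * 3^n / (n^6 * 20^n)
Step 2: By the root test, |a_n|^(1/n) = 14^(1/n) * 3 / (n^(6/n) * 20) -> 3/20 as n -> infinity (since 14^(1/n) -> 1 and n^(6/n) -> 1)
Step 3: R = 1/lim|a_n|^(1/n) = 20/3

20/3


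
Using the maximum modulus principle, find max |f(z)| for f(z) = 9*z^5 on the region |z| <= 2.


Step 1: On |z| = 2, |f(z)| = 9 * |z|^5 = 9 * 2^5
Step 2: By maximum modulus principle, maximum is on boundary.
Step 3: Maximum = 9 * 32 = 288

288


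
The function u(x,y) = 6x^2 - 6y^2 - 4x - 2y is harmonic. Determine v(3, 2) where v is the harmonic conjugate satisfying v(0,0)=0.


Step 1: v_x = -u_y = 12y + 2
Step 2: v_y = u_x = 12x - 4
Step 3: v = 12xy + 2x - 4y + C
Step 4: v(0,0) = 0 => C = 0
Step 5: v(3, 2) = 70

70


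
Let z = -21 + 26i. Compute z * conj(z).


Step 1: conj(z) = -21 - 26i
Step 2: z * conj(z) = (-21)^2 + 26^2
Step 3: = 441 + 676 = 1117

1117


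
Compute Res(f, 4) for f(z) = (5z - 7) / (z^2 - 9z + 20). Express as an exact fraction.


Step 1: Q(z) = z^2 - 9z + 20 = (z - 4)(z - 5)
Step 2: Q'(z) = 2z - 9
Step 3: Q'(4) = -1, P(4) = 13
Step 4: Res = P(4)/Q'(4) = 13/(-1) = -13

-13


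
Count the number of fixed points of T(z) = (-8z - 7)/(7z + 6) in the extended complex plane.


Step 1: Fixed points satisfy T(z) = z
Step 2: 7z^2 + 14z + 7 = 0
Step 3: Discriminant = 14^2 - 4*7*7 = 0
Step 4: Number of fixed points = 1

1
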